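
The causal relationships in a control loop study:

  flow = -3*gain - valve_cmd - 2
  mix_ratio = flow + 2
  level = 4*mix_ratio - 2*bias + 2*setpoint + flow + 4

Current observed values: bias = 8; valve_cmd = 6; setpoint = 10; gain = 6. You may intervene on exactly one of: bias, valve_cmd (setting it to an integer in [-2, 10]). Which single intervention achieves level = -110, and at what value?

Intervening on bias: with other inputs at their observed values, level = -2*bias - 98. Solving for -110 gives bias = 6, within [-2, 10].
Intervening on valve_cmd: level = -5*valve_cmd - 84. Reaching -110 requires valve_cmd = 26/5, not an integer.

set bias = 6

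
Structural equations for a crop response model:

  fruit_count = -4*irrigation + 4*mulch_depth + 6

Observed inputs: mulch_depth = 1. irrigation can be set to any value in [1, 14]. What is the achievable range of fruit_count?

Substituting into the fruit_count equation gives fruit_count = -4*irrigation + 10.
Linear in irrigation, so extremes are at the endpoints: irrigation = 1 gives fruit_count = 6; irrigation = 14 gives fruit_count = -46.

-46 to 6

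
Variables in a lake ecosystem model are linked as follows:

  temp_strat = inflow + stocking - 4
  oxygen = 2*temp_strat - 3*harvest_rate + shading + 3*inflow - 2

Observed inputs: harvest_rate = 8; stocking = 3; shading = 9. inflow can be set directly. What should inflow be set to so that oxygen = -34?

Substituting into the temp_strat equation gives temp_strat = inflow - 1.
So oxygen = 5*inflow - 19.
Solve 5*inflow - 19 = -34: inflow = (-34 + 19) / 5 = -3.

inflow = -3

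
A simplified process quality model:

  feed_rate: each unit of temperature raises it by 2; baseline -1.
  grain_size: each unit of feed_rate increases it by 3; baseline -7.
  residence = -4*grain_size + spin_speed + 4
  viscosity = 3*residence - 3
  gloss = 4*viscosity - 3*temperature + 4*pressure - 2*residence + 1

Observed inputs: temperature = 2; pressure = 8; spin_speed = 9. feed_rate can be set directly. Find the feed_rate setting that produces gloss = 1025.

Intervening on feed_rate fixes its value directly, overriding its dependence on temperature.
Substituting into the residence equation gives residence = -12*feed_rate + 41.
Substituting into the viscosity equation gives viscosity = -36*feed_rate + 120.
So gloss = -120*feed_rate + 425.
Solve -120*feed_rate + 425 = 1025: feed_rate = (1025 - 425) / -120 = -5.

feed_rate = -5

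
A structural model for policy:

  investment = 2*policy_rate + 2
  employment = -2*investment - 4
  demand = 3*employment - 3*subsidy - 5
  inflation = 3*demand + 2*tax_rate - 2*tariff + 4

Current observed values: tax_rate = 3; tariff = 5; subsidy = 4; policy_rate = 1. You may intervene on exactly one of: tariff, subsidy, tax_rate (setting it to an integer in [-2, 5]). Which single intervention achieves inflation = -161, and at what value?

set tax_rate = 2

Intervening on tariff: inflation = -2*tariff - 149. Reaching -161 requires tariff = 6, outside [-2, 5].
Intervening on subsidy: inflation = -9*subsidy - 123. Reaching -161 requires subsidy = 38/9, not an integer.
Intervening on tax_rate: with other inputs at their observed values, inflation = 2*tax_rate - 165. Solving for -161 gives tax_rate = 2, within [-2, 5].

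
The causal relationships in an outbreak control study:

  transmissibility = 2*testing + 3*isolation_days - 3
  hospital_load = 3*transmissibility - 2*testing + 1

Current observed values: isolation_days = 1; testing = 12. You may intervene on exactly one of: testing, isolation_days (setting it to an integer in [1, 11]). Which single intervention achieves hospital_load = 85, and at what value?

set isolation_days = 5

Intervening on testing: hospital_load = 4*testing + 1. Reaching 85 requires testing = 21, outside [1, 11].
Intervening on isolation_days: with other inputs at their observed values, hospital_load = 9*isolation_days + 40. Solving for 85 gives isolation_days = 5, within [1, 11].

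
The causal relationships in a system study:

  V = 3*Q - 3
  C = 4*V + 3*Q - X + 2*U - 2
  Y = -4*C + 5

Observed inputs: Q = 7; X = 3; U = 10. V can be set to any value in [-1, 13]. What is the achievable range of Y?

Intervening on V fixes its value directly, overriding its dependence on Q.
Substituting into the C equation gives C = 4*V + 36.
Substituting into the Y equation gives Y = -16*V - 139.
Linear in V, so extremes are at the endpoints: V = -1 gives Y = -123; V = 13 gives Y = -347.

-347 to -123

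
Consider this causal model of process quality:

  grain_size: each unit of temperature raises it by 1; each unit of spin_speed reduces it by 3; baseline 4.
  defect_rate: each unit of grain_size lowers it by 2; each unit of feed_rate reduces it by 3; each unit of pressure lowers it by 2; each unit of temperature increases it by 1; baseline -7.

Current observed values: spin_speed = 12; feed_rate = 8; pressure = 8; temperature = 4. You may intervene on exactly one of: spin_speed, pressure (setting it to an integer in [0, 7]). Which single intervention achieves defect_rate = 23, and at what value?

set pressure = 3

Intervening on spin_speed: defect_rate = 6*spin_speed - 59. Reaching 23 requires spin_speed = 41/3, not an integer.
Intervening on pressure: with other inputs at their observed values, defect_rate = -2*pressure + 29. Solving for 23 gives pressure = 3, within [0, 7].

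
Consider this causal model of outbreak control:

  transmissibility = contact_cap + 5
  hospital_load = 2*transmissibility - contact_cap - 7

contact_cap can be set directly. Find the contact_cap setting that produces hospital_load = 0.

Substituting into the hospital_load equation gives hospital_load = contact_cap + 3.
Solve contact_cap + 3 = 0: contact_cap = (0 - 3) / 1 = -3.

contact_cap = -3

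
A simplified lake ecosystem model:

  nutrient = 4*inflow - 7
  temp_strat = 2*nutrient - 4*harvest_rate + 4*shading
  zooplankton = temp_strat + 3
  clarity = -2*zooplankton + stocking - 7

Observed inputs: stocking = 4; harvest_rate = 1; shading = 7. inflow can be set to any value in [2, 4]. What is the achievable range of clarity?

Substituting into the temp_strat equation gives temp_strat = 8*inflow + 10.
This gives zooplankton = 8*inflow + 13.
Substituting into the clarity equation gives clarity = -16*inflow - 29.
Linear in inflow, so extremes are at the endpoints: inflow = 2 gives clarity = -61; inflow = 4 gives clarity = -93.

-93 to -61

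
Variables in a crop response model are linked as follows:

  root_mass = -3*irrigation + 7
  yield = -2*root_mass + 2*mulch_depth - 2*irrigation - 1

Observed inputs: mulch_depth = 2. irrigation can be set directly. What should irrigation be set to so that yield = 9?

irrigation = 5

Substituting into the yield equation gives yield = 4*irrigation - 11.
Solve 4*irrigation - 11 = 9: irrigation = (9 + 11) / 4 = 5.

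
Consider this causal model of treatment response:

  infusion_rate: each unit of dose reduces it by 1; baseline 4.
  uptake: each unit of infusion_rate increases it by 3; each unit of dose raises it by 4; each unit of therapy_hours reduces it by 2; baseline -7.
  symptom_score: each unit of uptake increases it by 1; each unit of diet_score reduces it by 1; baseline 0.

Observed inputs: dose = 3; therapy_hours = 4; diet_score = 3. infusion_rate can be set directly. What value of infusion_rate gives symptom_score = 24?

infusion_rate = 10

Intervening on infusion_rate fixes its value directly, overriding its dependence on dose.
Substituting into the uptake equation gives uptake = 3*infusion_rate - 3.
This gives symptom_score = 3*infusion_rate - 6.
Solve 3*infusion_rate - 6 = 24: infusion_rate = (24 + 6) / 3 = 10.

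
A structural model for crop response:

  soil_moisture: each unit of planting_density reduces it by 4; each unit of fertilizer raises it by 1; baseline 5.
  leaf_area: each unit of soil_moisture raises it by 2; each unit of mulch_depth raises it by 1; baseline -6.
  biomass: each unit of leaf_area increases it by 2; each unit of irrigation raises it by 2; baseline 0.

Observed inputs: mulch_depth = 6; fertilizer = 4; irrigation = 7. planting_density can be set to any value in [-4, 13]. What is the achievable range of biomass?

Substituting into the soil_moisture equation gives soil_moisture = -4*planting_density + 9.
leaf_area becomes -8*planting_density + 18.
Substituting into the biomass equation gives biomass = -16*planting_density + 50.
Linear in planting_density, so extremes are at the endpoints: planting_density = -4 gives biomass = 114; planting_density = 13 gives biomass = -158.

-158 to 114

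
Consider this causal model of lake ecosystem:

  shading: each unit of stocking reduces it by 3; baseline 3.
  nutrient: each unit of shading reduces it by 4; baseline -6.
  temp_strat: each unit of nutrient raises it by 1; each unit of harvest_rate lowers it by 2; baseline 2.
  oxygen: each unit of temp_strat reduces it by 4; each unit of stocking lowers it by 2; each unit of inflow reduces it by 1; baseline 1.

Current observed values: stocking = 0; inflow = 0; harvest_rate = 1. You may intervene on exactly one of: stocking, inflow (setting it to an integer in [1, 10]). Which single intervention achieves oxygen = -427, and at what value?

Intervening on stocking: with other inputs at their observed values, oxygen = -50*stocking + 73. Solving for -427 gives stocking = 10, within [1, 10].
Intervening on inflow: oxygen = -inflow + 73. Reaching -427 requires inflow = 500, outside [1, 10].

set stocking = 10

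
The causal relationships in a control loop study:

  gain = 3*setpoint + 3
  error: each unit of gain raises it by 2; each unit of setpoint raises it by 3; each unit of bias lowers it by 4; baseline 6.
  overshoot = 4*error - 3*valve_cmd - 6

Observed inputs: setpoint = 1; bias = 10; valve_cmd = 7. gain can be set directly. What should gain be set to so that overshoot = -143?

gain = 1

Intervening on gain fixes its value directly, overriding its dependence on setpoint.
Substituting into the error equation gives error = 2*gain - 31.
Substituting into the overshoot equation gives overshoot = 8*gain - 151.
Solve 8*gain - 151 = -143: gain = (-143 + 151) / 8 = 1.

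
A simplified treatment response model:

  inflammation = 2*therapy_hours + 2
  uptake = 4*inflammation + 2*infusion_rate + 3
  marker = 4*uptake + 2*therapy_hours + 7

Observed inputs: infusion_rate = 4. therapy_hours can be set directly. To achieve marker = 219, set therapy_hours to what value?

therapy_hours = 4

Substituting into the uptake equation gives uptake = 8*therapy_hours + 19.
marker becomes 34*therapy_hours + 83.
Solve 34*therapy_hours + 83 = 219: therapy_hours = (219 - 83) / 34 = 4.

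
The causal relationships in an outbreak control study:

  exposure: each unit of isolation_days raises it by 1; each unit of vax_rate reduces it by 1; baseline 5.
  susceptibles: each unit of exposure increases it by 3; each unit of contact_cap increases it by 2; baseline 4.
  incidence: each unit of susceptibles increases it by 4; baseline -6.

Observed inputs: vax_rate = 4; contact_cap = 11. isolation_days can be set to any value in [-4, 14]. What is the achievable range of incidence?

Substituting into the exposure equation gives exposure = isolation_days + 1.
Substituting into the susceptibles equation gives susceptibles = 3*isolation_days + 29.
Substituting into the incidence equation gives incidence = 12*isolation_days + 110.
Linear in isolation_days, so extremes are at the endpoints: isolation_days = -4 gives incidence = 62; isolation_days = 14 gives incidence = 278.

62 to 278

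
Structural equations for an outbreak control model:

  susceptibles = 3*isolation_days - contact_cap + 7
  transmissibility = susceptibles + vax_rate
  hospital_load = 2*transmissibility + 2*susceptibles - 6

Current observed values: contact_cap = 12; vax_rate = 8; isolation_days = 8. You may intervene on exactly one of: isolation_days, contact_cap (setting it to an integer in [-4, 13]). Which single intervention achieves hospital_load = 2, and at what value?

Intervening on isolation_days: with other inputs at their observed values, hospital_load = 12*isolation_days - 10. Solving for 2 gives isolation_days = 1, within [-4, 13].
Intervening on contact_cap: hospital_load = -4*contact_cap + 134. Reaching 2 requires contact_cap = 33, outside [-4, 13].

set isolation_days = 1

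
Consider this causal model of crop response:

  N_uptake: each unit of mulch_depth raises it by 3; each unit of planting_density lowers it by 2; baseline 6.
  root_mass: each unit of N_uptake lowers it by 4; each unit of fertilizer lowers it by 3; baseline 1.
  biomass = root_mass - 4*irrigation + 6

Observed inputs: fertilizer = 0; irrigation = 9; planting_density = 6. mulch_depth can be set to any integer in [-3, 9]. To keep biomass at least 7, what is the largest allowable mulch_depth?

mulch_depth = -1

Substituting into the N_uptake equation gives N_uptake = 3*mulch_depth - 6.
Substituting into the root_mass equation gives root_mass = -12*mulch_depth + 25.
Substituting into the biomass equation gives biomass = -12*mulch_depth - 5.
Require -12*mulch_depth - 5 ≥ 7, so mulch_depth ≤ -1.
The largest integer in [-3, 9] satisfying this is -1.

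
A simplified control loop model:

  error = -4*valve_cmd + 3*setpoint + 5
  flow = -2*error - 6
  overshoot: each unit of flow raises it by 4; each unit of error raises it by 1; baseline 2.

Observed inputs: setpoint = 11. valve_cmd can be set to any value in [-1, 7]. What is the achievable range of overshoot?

-316 to -92

Substituting into the error equation gives error = -4*valve_cmd + 38.
This gives flow = 8*valve_cmd - 82.
Substituting into the overshoot equation gives overshoot = 28*valve_cmd - 288.
Linear in valve_cmd, so extremes are at the endpoints: valve_cmd = -1 gives overshoot = -316; valve_cmd = 7 gives overshoot = -92.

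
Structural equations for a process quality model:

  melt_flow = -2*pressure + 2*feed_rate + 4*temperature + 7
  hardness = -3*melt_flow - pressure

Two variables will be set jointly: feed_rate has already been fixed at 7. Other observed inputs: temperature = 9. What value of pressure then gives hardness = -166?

With feed_rate held at 7:
Substituting into the melt_flow equation gives melt_flow = -2*pressure + 57.
Substituting into the hardness equation gives hardness = 5*pressure - 171.
Solve 5*pressure - 171 = -166: pressure = (-166 + 171) / 5 = 1.

pressure = 1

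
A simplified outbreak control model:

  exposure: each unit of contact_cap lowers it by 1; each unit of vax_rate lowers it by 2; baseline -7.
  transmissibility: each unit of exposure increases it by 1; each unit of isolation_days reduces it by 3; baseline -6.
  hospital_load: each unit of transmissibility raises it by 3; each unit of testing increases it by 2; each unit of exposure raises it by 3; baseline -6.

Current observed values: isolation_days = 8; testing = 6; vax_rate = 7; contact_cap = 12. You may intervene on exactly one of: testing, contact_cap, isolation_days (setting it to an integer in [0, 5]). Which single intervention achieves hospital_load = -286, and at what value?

Intervening on testing: with other inputs at their observed values, hospital_load = 2*testing - 294. Solving for -286 gives testing = 4, within [0, 5].
Intervening on contact_cap: hospital_load = -6*contact_cap - 210. Reaching -286 requires contact_cap = 38/3, not an integer.
Intervening on isolation_days: hospital_load = -9*isolation_days - 210. Reaching -286 requires isolation_days = 76/9, not an integer.

set testing = 4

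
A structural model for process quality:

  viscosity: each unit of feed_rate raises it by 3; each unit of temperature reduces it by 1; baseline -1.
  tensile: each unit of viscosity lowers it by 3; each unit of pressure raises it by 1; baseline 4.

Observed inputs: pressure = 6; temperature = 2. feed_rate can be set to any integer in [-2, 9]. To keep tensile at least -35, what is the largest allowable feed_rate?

Substituting into the viscosity equation gives viscosity = 3*feed_rate - 3.
Substituting into the tensile equation gives tensile = -9*feed_rate + 19.
Require -9*feed_rate + 19 ≥ -35, so feed_rate ≤ 6.
The largest integer in [-2, 9] satisfying this is 6.

feed_rate = 6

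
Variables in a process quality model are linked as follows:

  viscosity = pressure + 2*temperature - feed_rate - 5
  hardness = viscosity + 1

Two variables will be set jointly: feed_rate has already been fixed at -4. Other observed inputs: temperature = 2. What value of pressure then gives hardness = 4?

With feed_rate held at -4:
Substituting into the viscosity equation gives viscosity = pressure + 3.
So hardness = pressure + 4.
Solve pressure + 4 = 4: pressure = (4 - 4) / 1 = 0.

pressure = 0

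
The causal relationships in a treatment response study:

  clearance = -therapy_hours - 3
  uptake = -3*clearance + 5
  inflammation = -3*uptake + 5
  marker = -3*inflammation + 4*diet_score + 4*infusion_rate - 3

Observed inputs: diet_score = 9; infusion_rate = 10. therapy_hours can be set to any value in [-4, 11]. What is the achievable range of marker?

Substituting into the uptake equation gives uptake = 3*therapy_hours + 14.
Substituting into the inflammation equation gives inflammation = -9*therapy_hours - 37.
Substituting into the marker equation gives marker = 27*therapy_hours + 184.
Linear in therapy_hours, so extremes are at the endpoints: therapy_hours = -4 gives marker = 76; therapy_hours = 11 gives marker = 481.

76 to 481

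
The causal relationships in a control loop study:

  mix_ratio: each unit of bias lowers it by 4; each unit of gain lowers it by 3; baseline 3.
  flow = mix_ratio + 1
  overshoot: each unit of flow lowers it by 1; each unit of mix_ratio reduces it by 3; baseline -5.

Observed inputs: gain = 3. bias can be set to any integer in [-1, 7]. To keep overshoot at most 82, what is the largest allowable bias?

bias = 4

Substituting into the mix_ratio equation gives mix_ratio = -4*bias - 6.
This gives flow = -4*bias - 5.
So overshoot = 16*bias + 18.
Require 16*bias + 18 ≤ 82, so bias ≤ 4.
The largest integer in [-1, 7] satisfying this is 4.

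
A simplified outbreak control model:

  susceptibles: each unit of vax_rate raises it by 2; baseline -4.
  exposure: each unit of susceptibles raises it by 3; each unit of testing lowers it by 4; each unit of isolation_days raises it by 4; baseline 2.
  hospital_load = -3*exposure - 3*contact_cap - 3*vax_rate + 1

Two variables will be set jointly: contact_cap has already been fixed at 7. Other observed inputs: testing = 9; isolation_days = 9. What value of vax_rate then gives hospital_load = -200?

With contact_cap held at 7:
Substituting into the exposure equation gives exposure = 6*vax_rate - 10.
Substituting into the hospital_load equation gives hospital_load = -21*vax_rate + 10.
Solve -21*vax_rate + 10 = -200: vax_rate = (-200 - 10) / -21 = 10.

vax_rate = 10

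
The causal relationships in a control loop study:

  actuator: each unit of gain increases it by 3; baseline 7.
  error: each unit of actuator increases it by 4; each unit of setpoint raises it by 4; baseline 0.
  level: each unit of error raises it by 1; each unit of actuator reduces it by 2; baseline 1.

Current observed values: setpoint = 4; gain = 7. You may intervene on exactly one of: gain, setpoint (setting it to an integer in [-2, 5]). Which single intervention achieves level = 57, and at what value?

Intervening on gain: level = 6*gain + 31. Reaching 57 requires gain = 13/3, not an integer.
Intervening on setpoint: with other inputs at their observed values, level = 4*setpoint + 57. Solving for 57 gives setpoint = 0, within [-2, 5].

set setpoint = 0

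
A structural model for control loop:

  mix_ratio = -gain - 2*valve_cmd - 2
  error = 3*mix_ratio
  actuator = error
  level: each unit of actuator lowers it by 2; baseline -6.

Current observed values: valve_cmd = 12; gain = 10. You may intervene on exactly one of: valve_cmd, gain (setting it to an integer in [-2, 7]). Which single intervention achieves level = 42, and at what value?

Intervening on valve_cmd: with other inputs at their observed values, level = 12*valve_cmd + 66. Solving for 42 gives valve_cmd = -2, within [-2, 7].
Intervening on gain: level = 6*gain + 150. Reaching 42 requires gain = -18, outside [-2, 7].

set valve_cmd = -2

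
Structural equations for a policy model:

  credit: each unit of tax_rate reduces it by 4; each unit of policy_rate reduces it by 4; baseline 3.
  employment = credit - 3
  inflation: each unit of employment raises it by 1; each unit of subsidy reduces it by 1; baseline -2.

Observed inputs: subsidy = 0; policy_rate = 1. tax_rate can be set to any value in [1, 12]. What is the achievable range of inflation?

-54 to -10

Substituting into the credit equation gives credit = -4*tax_rate - 1.
Substituting into the employment equation gives employment = -4*tax_rate - 4.
Substituting into the inflation equation gives inflation = -4*tax_rate - 6.
Linear in tax_rate, so extremes are at the endpoints: tax_rate = 1 gives inflation = -10; tax_rate = 12 gives inflation = -54.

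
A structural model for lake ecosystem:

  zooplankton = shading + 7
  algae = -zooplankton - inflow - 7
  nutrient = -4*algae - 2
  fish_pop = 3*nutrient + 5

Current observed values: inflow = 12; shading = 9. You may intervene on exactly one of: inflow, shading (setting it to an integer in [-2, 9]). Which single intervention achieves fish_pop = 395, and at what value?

set shading = 7

Intervening on inflow: fish_pop = 12*inflow + 275. Reaching 395 requires inflow = 10, outside [-2, 9].
Intervening on shading: with other inputs at their observed values, fish_pop = 12*shading + 311. Solving for 395 gives shading = 7, within [-2, 9].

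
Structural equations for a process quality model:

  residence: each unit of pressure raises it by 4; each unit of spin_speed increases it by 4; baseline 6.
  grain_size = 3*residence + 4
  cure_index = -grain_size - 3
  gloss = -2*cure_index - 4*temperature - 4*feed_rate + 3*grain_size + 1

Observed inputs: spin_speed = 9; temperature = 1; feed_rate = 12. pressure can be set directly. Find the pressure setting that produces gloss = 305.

pressure = -5

Substituting into the residence equation gives residence = 4*pressure + 42.
grain_size becomes 12*pressure + 130.
Substituting into the cure_index equation gives cure_index = -12*pressure - 133.
Substituting into the gloss equation gives gloss = 60*pressure + 605.
Solve 60*pressure + 605 = 305: pressure = (305 - 605) / 60 = -5.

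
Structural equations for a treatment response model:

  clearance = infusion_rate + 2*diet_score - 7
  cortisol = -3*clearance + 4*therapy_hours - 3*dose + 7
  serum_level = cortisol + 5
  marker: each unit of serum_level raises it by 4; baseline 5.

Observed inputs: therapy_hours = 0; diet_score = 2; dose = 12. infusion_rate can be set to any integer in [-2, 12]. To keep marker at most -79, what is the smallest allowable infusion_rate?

Substituting into the clearance equation gives clearance = infusion_rate - 3.
Substituting into the cortisol equation gives cortisol = -3*infusion_rate - 20.
Substituting into the serum_level equation gives serum_level = -3*infusion_rate - 15.
So marker = -12*infusion_rate - 55.
Require -12*infusion_rate - 55 ≤ -79, so infusion_rate ≥ 2.
The smallest integer in [-2, 12] satisfying this is 2.

infusion_rate = 2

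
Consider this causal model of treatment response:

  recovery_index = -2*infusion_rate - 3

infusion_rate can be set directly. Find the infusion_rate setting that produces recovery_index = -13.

infusion_rate = 5

Solve -2*infusion_rate - 3 = -13: infusion_rate = (-13 + 3) / -2 = 5.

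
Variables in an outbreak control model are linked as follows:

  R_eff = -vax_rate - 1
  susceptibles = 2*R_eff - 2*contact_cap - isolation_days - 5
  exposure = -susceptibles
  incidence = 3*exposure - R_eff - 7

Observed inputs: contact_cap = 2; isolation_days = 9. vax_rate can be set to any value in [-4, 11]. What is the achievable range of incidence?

26 to 131

Substituting into the susceptibles equation gives susceptibles = -2*vax_rate - 20.
exposure becomes 2*vax_rate + 20.
So incidence = 7*vax_rate + 54.
Linear in vax_rate, so extremes are at the endpoints: vax_rate = -4 gives incidence = 26; vax_rate = 11 gives incidence = 131.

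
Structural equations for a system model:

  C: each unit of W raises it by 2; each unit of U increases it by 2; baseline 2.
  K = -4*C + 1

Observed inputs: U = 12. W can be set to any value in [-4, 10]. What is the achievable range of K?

-183 to -71

Substituting into the C equation gives C = 2*W + 26.
Substituting into the K equation gives K = -8*W - 103.
Linear in W, so extremes are at the endpoints: W = -4 gives K = -71; W = 10 gives K = -183.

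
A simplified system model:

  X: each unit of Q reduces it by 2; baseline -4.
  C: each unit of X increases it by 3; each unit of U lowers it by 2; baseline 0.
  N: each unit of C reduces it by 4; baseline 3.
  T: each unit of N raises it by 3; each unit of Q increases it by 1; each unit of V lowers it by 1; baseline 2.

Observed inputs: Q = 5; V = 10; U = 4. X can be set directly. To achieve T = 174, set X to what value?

X = -2

Intervening on X fixes its value directly, overriding its dependence on Q.
Substituting into the C equation gives C = 3*X - 8.
Substituting into the N equation gives N = -12*X + 35.
T becomes -36*X + 102.
Solve -36*X + 102 = 174: X = (174 - 102) / -36 = -2.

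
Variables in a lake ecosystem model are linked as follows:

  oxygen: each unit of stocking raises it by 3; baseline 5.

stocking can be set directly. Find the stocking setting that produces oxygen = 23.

Solve 3*stocking + 5 = 23: stocking = (23 - 5) / 3 = 6.

stocking = 6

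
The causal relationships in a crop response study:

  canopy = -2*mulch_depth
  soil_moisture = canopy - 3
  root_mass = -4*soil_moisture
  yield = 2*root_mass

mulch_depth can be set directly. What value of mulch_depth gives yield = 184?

Substituting into the soil_moisture equation gives soil_moisture = -2*mulch_depth - 3.
Substituting into the root_mass equation gives root_mass = 8*mulch_depth + 12.
Substituting into the yield equation gives yield = 16*mulch_depth + 24.
Solve 16*mulch_depth + 24 = 184: mulch_depth = (184 - 24) / 16 = 10.

mulch_depth = 10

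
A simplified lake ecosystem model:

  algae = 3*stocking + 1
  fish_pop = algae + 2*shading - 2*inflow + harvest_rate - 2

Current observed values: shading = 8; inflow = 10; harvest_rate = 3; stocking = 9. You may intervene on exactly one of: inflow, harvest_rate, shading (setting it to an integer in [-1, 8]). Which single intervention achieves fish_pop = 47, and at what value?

Intervening on inflow: with other inputs at their observed values, fish_pop = -2*inflow + 45. Solving for 47 gives inflow = -1, within [-1, 8].
Intervening on harvest_rate: fish_pop = harvest_rate + 22. Reaching 47 requires harvest_rate = 25, outside [-1, 8].
Intervening on shading: fish_pop = 2*shading + 9. Reaching 47 requires shading = 19, outside [-1, 8].

set inflow = -1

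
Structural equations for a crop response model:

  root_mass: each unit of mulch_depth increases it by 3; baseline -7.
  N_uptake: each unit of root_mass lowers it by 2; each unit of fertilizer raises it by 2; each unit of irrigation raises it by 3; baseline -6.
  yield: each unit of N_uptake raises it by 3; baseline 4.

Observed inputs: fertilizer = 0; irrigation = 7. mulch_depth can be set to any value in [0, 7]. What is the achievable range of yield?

Substituting into the N_uptake equation gives N_uptake = -6*mulch_depth + 29.
Substituting into the yield equation gives yield = -18*mulch_depth + 91.
Linear in mulch_depth, so extremes are at the endpoints: mulch_depth = 0 gives yield = 91; mulch_depth = 7 gives yield = -35.

-35 to 91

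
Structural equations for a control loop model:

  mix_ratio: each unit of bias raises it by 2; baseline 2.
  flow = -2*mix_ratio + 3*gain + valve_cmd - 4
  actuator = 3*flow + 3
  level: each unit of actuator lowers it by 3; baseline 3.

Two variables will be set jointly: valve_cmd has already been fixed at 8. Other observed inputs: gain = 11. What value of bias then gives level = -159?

With valve_cmd held at 8:
Substituting into the flow equation gives flow = -4*bias + 33.
Substituting into the actuator equation gives actuator = -12*bias + 102.
Substituting into the level equation gives level = 36*bias - 303.
Solve 36*bias - 303 = -159: bias = (-159 + 303) / 36 = 4.

bias = 4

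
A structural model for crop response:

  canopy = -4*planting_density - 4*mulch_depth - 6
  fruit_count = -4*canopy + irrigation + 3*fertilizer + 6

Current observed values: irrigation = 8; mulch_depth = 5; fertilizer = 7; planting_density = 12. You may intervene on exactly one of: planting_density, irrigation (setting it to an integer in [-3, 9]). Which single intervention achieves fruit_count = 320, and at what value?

set irrigation = -3

Intervening on planting_density: fruit_count = 16*planting_density + 139. Reaching 320 requires planting_density = 181/16, not an integer.
Intervening on irrigation: with other inputs at their observed values, fruit_count = irrigation + 323. Solving for 320 gives irrigation = -3, within [-3, 9].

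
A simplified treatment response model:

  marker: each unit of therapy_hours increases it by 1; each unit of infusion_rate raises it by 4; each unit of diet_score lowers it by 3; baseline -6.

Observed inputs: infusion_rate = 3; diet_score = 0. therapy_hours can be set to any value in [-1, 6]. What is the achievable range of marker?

Substituting into the marker equation gives marker = therapy_hours + 6.
Linear in therapy_hours, so extremes are at the endpoints: therapy_hours = -1 gives marker = 5; therapy_hours = 6 gives marker = 12.

5 to 12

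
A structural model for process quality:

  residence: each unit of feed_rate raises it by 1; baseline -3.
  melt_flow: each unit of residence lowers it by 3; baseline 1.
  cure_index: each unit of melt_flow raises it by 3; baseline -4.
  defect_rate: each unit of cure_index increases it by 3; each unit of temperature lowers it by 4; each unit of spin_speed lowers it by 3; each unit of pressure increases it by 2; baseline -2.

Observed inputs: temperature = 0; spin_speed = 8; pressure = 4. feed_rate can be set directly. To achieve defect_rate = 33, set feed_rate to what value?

Substituting into the melt_flow equation gives melt_flow = -3*feed_rate + 10.
This gives cure_index = -9*feed_rate + 26.
So defect_rate = -27*feed_rate + 60.
Solve -27*feed_rate + 60 = 33: feed_rate = (33 - 60) / -27 = 1.

feed_rate = 1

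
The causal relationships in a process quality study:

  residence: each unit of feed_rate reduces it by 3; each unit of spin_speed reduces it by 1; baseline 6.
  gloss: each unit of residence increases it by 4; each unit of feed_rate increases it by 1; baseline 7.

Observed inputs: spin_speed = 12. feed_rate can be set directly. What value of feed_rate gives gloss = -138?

Substituting into the residence equation gives residence = -3*feed_rate - 6.
So gloss = -11*feed_rate - 17.
Solve -11*feed_rate - 17 = -138: feed_rate = (-138 + 17) / -11 = 11.

feed_rate = 11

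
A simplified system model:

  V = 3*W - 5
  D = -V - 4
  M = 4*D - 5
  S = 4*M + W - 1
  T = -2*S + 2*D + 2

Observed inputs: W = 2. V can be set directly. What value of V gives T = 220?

Intervening on V fixes its value directly, overriding its dependence on W.
Substituting into the M equation gives M = -4*V - 21.
S becomes -16*V - 83.
So T = 30*V + 160.
Solve 30*V + 160 = 220: V = (220 - 160) / 30 = 2.

V = 2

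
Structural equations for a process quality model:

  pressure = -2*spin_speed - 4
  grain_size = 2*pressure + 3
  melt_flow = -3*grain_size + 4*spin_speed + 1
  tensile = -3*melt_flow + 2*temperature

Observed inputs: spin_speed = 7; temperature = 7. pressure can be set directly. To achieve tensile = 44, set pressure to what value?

pressure = 5

Intervening on pressure fixes its value directly, overriding its dependence on spin_speed.
Substituting into the melt_flow equation gives melt_flow = -6*pressure + 20.
Substituting into the tensile equation gives tensile = 18*pressure - 46.
Solve 18*pressure - 46 = 44: pressure = (44 + 46) / 18 = 5.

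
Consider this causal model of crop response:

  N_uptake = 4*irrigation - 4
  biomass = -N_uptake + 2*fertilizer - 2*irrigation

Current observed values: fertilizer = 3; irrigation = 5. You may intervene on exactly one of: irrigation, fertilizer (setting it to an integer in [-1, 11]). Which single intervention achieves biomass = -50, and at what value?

Intervening on irrigation: with other inputs at their observed values, biomass = -6*irrigation + 10. Solving for -50 gives irrigation = 10, within [-1, 11].
Intervening on fertilizer: biomass = 2*fertilizer - 26. Reaching -50 requires fertilizer = -12, outside [-1, 11].

set irrigation = 10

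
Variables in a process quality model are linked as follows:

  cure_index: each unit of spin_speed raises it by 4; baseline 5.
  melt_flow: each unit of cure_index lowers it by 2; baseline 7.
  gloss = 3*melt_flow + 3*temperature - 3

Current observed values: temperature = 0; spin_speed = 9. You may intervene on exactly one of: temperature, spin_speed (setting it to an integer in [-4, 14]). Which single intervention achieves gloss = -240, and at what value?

set temperature = -4

Intervening on temperature: with other inputs at their observed values, gloss = 3*temperature - 228. Solving for -240 gives temperature = -4, within [-4, 14].
Intervening on spin_speed: gloss = -24*spin_speed - 12. Reaching -240 requires spin_speed = 19/2, not an integer.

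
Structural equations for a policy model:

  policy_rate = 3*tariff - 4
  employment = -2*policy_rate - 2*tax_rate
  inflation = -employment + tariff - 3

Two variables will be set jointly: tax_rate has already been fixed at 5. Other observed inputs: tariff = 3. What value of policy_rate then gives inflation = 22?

With tax_rate held at 5:
Intervening on policy_rate fixes its value directly, overriding its dependence on tariff.
Substituting into the employment equation gives employment = -2*policy_rate - 10.
inflation becomes 2*policy_rate + 10.
Solve 2*policy_rate + 10 = 22: policy_rate = (22 - 10) / 2 = 6.

policy_rate = 6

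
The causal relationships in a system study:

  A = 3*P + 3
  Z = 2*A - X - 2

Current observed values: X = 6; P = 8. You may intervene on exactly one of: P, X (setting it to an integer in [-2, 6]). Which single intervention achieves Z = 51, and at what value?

Intervening on P: Z = 6*P - 2. Reaching 51 requires P = 53/6, not an integer.
Intervening on X: with other inputs at their observed values, Z = -X + 52. Solving for 51 gives X = 1, within [-2, 6].

set X = 1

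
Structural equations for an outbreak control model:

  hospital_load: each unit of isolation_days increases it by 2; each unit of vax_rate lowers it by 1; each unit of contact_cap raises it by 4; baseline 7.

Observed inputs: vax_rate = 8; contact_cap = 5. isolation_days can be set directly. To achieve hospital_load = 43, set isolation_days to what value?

Substituting into the hospital_load equation gives hospital_load = 2*isolation_days + 19.
Solve 2*isolation_days + 19 = 43: isolation_days = (43 - 19) / 2 = 12.

isolation_days = 12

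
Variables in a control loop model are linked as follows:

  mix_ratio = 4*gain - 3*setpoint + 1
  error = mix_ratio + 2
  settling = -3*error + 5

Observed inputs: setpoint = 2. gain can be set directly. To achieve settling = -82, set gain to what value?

gain = 8

Substituting into the mix_ratio equation gives mix_ratio = 4*gain - 5.
So error = 4*gain - 3.
This gives settling = -12*gain + 14.
Solve -12*gain + 14 = -82: gain = (-82 - 14) / -12 = 8.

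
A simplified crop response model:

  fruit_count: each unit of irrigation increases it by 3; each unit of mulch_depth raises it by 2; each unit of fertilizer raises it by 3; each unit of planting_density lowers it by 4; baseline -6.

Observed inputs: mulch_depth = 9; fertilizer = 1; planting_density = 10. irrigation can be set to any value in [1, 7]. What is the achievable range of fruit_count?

Substituting into the fruit_count equation gives fruit_count = 3*irrigation - 25.
Linear in irrigation, so extremes are at the endpoints: irrigation = 1 gives fruit_count = -22; irrigation = 7 gives fruit_count = -4.

-22 to -4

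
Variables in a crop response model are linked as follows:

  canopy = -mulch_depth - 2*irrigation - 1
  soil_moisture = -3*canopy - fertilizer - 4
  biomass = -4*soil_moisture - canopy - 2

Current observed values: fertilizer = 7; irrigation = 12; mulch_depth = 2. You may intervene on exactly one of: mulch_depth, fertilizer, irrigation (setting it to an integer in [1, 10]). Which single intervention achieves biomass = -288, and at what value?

Intervening on mulch_depth: with other inputs at their observed values, biomass = -11*mulch_depth - 233. Solving for -288 gives mulch_depth = 5, within [1, 10].
Intervening on fertilizer: biomass = 4*fertilizer - 283. Reaching -288 requires fertilizer = -5/4, not an integer.
Intervening on irrigation: biomass = -22*irrigation + 9. Reaching -288 requires irrigation = 27/2, not an integer.

set mulch_depth = 5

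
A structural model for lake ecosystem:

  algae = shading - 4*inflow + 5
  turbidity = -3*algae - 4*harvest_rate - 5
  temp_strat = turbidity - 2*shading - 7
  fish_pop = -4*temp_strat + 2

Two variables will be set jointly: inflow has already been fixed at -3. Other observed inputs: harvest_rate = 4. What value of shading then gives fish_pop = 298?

With inflow held at -3:
Substituting into the algae equation gives algae = shading + 17.
So turbidity = -3*shading - 72.
Substituting into the temp_strat equation gives temp_strat = -5*shading - 79.
Substituting into the fish_pop equation gives fish_pop = 20*shading + 318.
Solve 20*shading + 318 = 298: shading = (298 - 318) / 20 = -1.

shading = -1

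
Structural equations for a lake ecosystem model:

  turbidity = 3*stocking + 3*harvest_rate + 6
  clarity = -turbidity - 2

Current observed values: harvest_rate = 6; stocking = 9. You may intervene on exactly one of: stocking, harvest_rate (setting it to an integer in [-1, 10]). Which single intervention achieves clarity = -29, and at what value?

Intervening on stocking: with other inputs at their observed values, clarity = -3*stocking - 26. Solving for -29 gives stocking = 1, within [-1, 10].
Intervening on harvest_rate: clarity = -3*harvest_rate - 35. Reaching -29 requires harvest_rate = -2, outside [-1, 10].

set stocking = 1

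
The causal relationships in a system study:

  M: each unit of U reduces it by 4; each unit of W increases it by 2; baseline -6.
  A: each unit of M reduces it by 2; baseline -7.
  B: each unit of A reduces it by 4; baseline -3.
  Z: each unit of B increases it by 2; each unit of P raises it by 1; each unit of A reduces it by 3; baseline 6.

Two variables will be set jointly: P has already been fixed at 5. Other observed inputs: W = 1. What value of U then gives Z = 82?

U = -1

With P held at 5:
Substituting into the M equation gives M = -4*U - 4.
So A = 8*U + 1.
This gives B = -32*U - 7.
Substituting into the Z equation gives Z = -88*U - 6.
Solve -88*U - 6 = 82: U = (82 + 6) / -88 = -1.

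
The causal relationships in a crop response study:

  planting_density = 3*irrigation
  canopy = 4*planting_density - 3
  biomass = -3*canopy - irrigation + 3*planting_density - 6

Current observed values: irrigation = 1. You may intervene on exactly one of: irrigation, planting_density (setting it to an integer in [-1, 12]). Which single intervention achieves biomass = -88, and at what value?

set planting_density = 10

Intervening on irrigation: biomass = -28*irrigation + 3. Reaching -88 requires irrigation = 13/4, not an integer.
Intervening on planting_density: with other inputs at their observed values, biomass = -9*planting_density + 2. Solving for -88 gives planting_density = 10, within [-1, 12].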